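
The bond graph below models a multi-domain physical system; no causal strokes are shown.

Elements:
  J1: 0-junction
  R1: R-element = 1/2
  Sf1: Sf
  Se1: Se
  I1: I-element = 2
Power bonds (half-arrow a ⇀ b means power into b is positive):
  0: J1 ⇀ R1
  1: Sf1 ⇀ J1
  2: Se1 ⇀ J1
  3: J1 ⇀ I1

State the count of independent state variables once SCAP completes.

β1 |Sf1  (Sf1: flow source, stroke at near end)
β2 |J1  (Se1 (Se) sets effort on bond)
β0 |R1  (common-e at J1 fixed by 2)
β3 |I1  (common-e at J1 fixed by 2)

1  (I1 all integral)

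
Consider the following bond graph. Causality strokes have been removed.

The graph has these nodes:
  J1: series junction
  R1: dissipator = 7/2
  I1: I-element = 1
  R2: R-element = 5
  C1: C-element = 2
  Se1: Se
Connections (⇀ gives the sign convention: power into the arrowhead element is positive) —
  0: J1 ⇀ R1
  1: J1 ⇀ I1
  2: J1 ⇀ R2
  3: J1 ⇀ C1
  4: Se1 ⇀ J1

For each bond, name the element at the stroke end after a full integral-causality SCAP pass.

β4 stroke at J1  (Se1: effort source, stroke at far end)
β1 stroke at I1  (prefer integral on I1)
β0 stroke at J1  (common-f at J1 fixed by 1)
β2 stroke at J1  (J1: bond 1 brought flow, rest push out)
β3 stroke at J1  (J1 flow already set via bond 1)

bond 0 stroke→J1
bond 1 stroke→I1
bond 2 stroke→J1
bond 3 stroke→J1
bond 4 stroke→J1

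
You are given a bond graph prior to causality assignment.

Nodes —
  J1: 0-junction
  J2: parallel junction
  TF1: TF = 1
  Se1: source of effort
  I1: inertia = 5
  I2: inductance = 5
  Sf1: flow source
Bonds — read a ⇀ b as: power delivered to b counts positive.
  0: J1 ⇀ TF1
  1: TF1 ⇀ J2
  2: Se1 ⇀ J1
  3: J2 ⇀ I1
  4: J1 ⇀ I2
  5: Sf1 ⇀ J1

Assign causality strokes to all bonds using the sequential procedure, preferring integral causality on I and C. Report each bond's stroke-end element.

β0 stroke at TF1
β1 stroke at J2
β2 stroke at J1
β3 stroke at I1
β4 stroke at I2
β5 stroke at Sf1

β2 stroke at J1  (Se1 fixes effort; stroke away)
β5 stroke at Sf1  (Sf1 (Sf) sets flow on bond)
β0 stroke at TF1  (0-jn J1 has e-setter on 2)
β4 stroke at I2  (J1: bond 2 brought effort, rest push out)
β1 stroke at J2  (TF1 one-in-one-out from 0)
β3 stroke at I1  (J2 effort already set via bond 1)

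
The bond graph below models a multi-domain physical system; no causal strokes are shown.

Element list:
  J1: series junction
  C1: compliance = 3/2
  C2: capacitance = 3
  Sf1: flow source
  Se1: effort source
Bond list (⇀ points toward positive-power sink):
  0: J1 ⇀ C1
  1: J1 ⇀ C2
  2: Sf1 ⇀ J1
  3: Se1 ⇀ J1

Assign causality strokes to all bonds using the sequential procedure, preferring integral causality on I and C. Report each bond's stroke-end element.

β0 |J1
β1 |J1
β2 |Sf1
β3 |J1

#2 →Sf1  (Sf1: flow source, stroke at near end)
#3 →J1  (Se1 (Se) sets effort on bond)
#0 →J1  (J1 flow already set via bond 2)
#1 →J1  (common-f at J1 fixed by 2)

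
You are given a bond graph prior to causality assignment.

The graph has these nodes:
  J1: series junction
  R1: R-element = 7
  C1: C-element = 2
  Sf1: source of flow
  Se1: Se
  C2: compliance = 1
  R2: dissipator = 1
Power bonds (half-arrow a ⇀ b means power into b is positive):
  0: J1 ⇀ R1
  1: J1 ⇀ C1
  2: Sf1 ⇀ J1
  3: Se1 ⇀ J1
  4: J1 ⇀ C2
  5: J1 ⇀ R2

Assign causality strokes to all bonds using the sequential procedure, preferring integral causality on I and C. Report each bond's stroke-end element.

b0 →J1
b1 →J1
b2 →Sf1
b3 →J1
b4 →J1
b5 →J1

b2 stroke→Sf1  (Sf1 fixes flow; stroke at Sf1)
b3 stroke→J1  (Se1: effort source, stroke at far end)
b0 stroke→J1  (common-f at J1 fixed by 2)
b1 stroke→J1  (J1 flow already set via bond 2)
b4 stroke→J1  (J1: bond 2 brought flow, rest push out)
b5 stroke→J1  (J1 flow already set via bond 2)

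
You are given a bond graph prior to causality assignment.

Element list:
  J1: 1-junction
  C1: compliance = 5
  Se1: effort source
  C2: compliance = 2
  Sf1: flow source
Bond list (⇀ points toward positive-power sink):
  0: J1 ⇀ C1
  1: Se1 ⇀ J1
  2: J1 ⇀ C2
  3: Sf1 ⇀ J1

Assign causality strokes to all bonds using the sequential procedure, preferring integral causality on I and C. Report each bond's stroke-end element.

b0 |J1
b1 |J1
b2 |J1
b3 |Sf1

β1 →J1  (source Se1 imposes e)
β3 →Sf1  (Sf1: flow source, stroke at near end)
β0 →J1  (common-f at J1 fixed by 3)
β2 →J1  (common-f at J1 fixed by 3)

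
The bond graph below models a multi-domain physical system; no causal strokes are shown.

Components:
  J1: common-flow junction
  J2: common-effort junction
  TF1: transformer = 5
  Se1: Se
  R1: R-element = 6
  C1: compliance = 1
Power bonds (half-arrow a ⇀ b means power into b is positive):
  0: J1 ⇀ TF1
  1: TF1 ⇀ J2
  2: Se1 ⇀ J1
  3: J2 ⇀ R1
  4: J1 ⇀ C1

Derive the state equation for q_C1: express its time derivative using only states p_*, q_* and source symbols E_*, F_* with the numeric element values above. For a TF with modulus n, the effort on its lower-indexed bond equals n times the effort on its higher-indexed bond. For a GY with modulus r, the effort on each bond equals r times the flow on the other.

b2 stroke→J1  (source Se1 imposes e)
b4 stroke→J1  (C1: C, integral causality)
b0 stroke→TF1  (only one flow-in slot at J1)
b1 stroke→J2  (TF1 one-in-one-out from 0)
b3 stroke→R1  (common-e at J2 fixed by 1)

dq_C1/dt = E_Se1/150 - q_C1/150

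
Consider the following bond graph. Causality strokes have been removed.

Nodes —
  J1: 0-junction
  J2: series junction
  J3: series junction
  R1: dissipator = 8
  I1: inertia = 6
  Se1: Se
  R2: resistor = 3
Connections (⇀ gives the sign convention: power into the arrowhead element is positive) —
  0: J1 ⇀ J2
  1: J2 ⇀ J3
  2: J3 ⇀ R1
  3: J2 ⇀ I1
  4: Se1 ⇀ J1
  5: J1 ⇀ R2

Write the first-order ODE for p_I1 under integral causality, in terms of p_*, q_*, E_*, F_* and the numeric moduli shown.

β4 stroke→J1  (Se1 (Se) sets effort on bond)
β0 stroke→J2  (0-jn J1 has e-setter on 4)
β5 stroke→R2  (J1: bond 4 brought effort, rest push out)
β3 stroke→I1  (I1 outputs flow p/I1)
β1 stroke→J2  (J2: bond 3 brought flow, rest push out)
β2 stroke→J3  (common-f at J3 fixed by 1)

dp_I1/dt = E_Se1 - 4*p_I1/3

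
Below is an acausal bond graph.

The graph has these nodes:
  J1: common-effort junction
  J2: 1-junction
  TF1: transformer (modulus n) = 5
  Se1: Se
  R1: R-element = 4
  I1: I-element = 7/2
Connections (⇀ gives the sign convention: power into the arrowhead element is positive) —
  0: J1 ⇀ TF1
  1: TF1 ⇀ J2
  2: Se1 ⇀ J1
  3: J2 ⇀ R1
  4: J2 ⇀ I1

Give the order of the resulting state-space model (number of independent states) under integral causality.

β2 stroke at J1  (Se1: effort source, stroke at far end)
β0 stroke at TF1  (J1: bond 2 brought effort, rest push out)
β1 stroke at J2  (through TF1, causality passes straight; one stroke at TF1)
β4 stroke at I1  (I1 outputs flow p/I1)
β3 stroke at J2  (1-jn J2 has f-setter on 4)

1  (I1 all integral)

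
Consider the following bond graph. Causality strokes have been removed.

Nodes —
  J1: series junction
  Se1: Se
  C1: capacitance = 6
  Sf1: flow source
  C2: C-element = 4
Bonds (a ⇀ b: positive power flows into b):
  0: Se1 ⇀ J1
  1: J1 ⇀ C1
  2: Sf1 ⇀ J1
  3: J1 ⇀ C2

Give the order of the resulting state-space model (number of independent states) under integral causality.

#0 stroke→J1  (Se1 (Se) sets effort on bond)
#2 stroke→Sf1  (source Sf1 imposes f)
#1 stroke→J1  (J1 flow already set via bond 2)
#3 stroke→J1  (J1 flow already set via bond 2)

2  (C1, C2 all integral)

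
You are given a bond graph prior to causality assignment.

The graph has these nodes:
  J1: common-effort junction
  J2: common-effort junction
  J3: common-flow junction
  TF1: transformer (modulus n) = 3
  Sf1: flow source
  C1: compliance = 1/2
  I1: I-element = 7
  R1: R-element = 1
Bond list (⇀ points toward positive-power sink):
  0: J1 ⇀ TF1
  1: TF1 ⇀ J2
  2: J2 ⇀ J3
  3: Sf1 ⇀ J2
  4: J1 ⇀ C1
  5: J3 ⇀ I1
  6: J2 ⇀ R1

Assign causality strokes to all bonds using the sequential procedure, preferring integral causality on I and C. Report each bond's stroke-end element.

#0 →TF1
#1 →J2
#2 →J3
#3 →Sf1
#4 →J1
#5 →I1
#6 →R1

β3 →Sf1  (source Sf1 imposes f)
β4 →J1  (C1: C, integral causality)
β0 →TF1  (J1 effort already set via bond 4)
β1 →J2  (through TF1, causality passes straight; one stroke at TF1)
β2 →J3  (J2: bond 1 brought effort, rest push out)
β6 →R1  (0-jn J2 has e-setter on 1)
β5 →I1  (J3 needs exactly one f-in)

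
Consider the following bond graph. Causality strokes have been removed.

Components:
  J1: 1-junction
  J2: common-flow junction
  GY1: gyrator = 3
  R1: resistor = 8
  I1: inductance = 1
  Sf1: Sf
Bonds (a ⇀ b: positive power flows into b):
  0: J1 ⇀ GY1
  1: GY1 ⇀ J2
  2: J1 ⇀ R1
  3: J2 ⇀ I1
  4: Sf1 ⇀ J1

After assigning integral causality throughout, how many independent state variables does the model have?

b4 stroke→Sf1  (Sf1: flow source, stroke at near end)
b0 stroke→J1  (1-jn J1 has f-setter on 4)
b2 stroke→J1  (J1 flow already set via bond 4)
b1 stroke→J2  (GY1: gyrator matches bond 0)
b3 stroke→I1  (J2 needs exactly one f-in)

1  (I1 all integral)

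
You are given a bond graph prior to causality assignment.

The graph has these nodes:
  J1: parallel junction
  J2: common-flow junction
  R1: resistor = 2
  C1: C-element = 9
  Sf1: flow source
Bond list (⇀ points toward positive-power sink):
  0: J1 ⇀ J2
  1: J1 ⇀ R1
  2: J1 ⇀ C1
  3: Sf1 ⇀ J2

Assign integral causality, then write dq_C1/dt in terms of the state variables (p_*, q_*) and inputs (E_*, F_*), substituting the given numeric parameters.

dq_C1/dt = -F_Sf1 - q_C1/18

bond 3 →Sf1  (Sf1 fixes flow; stroke at Sf1)
bond 0 →J2  (J2 flow already set via bond 3)
bond 2 →J1  (C1 outputs effort q/C1)
bond 1 →R1  (common-e at J1 fixed by 2)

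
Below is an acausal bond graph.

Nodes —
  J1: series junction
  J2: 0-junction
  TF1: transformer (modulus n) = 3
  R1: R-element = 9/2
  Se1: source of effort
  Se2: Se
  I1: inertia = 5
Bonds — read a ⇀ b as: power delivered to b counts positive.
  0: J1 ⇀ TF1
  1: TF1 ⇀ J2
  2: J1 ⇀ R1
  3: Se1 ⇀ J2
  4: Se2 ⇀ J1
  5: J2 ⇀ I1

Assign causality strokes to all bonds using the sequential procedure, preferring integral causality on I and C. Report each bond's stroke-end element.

b3 stroke at J2  (source Se1 imposes e)
b4 stroke at J1  (Se2 fixes effort; stroke away)
b1 stroke at TF1  (J2: bond 3 brought effort, rest push out)
b5 stroke at I1  (0-jn J2 has e-setter on 3)
b0 stroke at J1  (TF1 one-in-one-out from 1)
b2 stroke at R1  (only one flow-in slot at J1)

#0 |J1
#1 |TF1
#2 |R1
#3 |J2
#4 |J1
#5 |I1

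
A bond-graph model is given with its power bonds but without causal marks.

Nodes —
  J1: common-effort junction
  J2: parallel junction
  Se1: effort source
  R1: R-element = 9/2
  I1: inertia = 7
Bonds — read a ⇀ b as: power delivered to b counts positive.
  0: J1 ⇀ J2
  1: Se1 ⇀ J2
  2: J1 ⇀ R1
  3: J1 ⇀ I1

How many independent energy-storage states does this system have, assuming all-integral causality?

1  (I1 all integral)

#1 stroke→J2  (Se1: effort source, stroke at far end)
#0 stroke→J1  (common-e at J2 fixed by 1)
#2 stroke→R1  (J1: bond 0 brought effort, rest push out)
#3 stroke→I1  (J1: bond 0 brought effort, rest push out)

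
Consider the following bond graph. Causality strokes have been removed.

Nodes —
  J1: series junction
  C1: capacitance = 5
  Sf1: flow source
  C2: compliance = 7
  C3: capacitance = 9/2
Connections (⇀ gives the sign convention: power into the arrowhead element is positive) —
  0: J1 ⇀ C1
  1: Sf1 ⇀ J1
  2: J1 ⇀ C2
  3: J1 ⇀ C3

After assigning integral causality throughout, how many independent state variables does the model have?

3  (C1, C2, C3 all integral)

bond 1 |Sf1  (Sf1: flow source, stroke at near end)
bond 0 |J1  (J1 flow already set via bond 1)
bond 2 |J1  (J1 flow already set via bond 1)
bond 3 |J1  (1-jn J1 has f-setter on 1)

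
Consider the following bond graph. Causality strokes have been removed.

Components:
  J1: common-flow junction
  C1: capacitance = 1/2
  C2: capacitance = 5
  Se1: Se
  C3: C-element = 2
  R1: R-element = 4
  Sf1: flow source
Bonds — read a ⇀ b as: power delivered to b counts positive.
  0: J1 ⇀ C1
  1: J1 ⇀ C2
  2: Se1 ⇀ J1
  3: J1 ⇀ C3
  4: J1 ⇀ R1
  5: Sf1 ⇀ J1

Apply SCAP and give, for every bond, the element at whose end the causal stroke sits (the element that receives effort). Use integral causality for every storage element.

b0 stroke→J1
b1 stroke→J1
b2 stroke→J1
b3 stroke→J1
b4 stroke→J1
b5 stroke→Sf1

b2 |J1  (Se1 (Se) sets effort on bond)
b5 |Sf1  (Sf1 (Sf) sets flow on bond)
b0 |J1  (J1 flow already set via bond 5)
b1 |J1  (J1: bond 5 brought flow, rest push out)
b3 |J1  (J1 flow already set via bond 5)
b4 |J1  (J1 flow already set via bond 5)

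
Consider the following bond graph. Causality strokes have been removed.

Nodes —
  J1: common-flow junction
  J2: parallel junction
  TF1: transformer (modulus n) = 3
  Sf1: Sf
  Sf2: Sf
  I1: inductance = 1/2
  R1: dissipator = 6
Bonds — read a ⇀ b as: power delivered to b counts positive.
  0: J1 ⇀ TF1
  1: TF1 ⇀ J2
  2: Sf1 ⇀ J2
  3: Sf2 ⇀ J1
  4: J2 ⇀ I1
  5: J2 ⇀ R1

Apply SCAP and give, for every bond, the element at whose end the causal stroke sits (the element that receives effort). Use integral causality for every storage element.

β2 |Sf1  (Sf1 fixes flow; stroke at Sf1)
β3 |Sf2  (source Sf2 imposes f)
β0 |J1  (1-jn J1 has f-setter on 3)
β1 |TF1  (through TF1, causality passes straight; one stroke at TF1)
β4 |I1  (I1 outputs flow p/I1)
β5 |J2  (J2: last free bond brings effort in)

b0 →J1
b1 →TF1
b2 →Sf1
b3 →Sf2
b4 →I1
b5 →J2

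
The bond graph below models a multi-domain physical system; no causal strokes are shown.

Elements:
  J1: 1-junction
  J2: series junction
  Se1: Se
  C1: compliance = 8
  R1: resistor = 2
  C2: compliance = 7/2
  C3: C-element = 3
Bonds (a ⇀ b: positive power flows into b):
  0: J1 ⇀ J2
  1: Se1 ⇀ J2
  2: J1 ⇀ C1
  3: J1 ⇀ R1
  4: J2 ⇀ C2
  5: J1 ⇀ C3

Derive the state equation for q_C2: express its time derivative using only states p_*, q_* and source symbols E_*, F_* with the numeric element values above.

dq_C2/dt = E_Se1/2 - q_C1/16 - q_C2/7 - q_C3/6

#1 stroke→J2  (Se1 fixes effort; stroke away)
#2 stroke→J1  (C1 integral (e out))
#4 stroke→J2  (C2 outputs effort q/C2)
#0 stroke→J1  (closing 1-jn rule on J2)
#5 stroke→J1  (C3 outputs effort q/C3)
#3 stroke→R1  (only one flow-in slot at J1)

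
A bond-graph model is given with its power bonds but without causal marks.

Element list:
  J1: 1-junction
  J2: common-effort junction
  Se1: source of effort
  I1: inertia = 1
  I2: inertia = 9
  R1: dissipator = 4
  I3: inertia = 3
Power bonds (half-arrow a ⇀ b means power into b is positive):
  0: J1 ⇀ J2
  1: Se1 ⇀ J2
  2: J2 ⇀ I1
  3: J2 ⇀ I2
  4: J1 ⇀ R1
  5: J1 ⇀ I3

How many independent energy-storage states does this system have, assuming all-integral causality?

3  (I1, I2, I3 all integral)

b1 stroke at J2  (Se1 fixes effort; stroke away)
b0 stroke at J1  (0-jn J2 has e-setter on 1)
b2 stroke at I1  (0-jn J2 has e-setter on 1)
b3 stroke at I2  (J2: bond 1 brought effort, rest push out)
b5 stroke at I3  (prefer integral on I3)
b4 stroke at J1  (J1: bond 5 brought flow, rest push out)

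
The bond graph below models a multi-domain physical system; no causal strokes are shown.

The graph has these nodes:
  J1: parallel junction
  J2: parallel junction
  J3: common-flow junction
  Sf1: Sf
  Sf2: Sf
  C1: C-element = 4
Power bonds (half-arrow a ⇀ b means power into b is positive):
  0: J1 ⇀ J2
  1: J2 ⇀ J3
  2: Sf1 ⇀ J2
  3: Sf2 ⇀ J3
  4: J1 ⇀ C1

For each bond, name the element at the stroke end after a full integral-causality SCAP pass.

bond 2 →Sf1  (Sf1 fixes flow; stroke at Sf1)
bond 3 →Sf2  (Sf2 (Sf) sets flow on bond)
bond 1 →J3  (1-jn J3 has f-setter on 3)
bond 0 →J2  (closing 0-jn rule on J2)
bond 4 →J1  (only one effort-in slot at J1)

β0 |J2
β1 |J3
β2 |Sf1
β3 |Sf2
β4 |J1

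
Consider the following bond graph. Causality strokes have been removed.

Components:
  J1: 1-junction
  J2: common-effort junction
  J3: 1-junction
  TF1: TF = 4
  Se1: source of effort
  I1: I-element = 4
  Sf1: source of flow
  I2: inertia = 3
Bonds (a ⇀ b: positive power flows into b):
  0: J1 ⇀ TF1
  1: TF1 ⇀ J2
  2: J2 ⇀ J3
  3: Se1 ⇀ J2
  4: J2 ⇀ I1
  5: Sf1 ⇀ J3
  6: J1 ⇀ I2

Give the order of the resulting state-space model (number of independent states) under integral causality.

2  (I1, I2 all integral)

b3 stroke at J2  (source Se1 imposes e)
b5 stroke at Sf1  (source Sf1 imposes f)
b1 stroke at TF1  (J2 effort already set via bond 3)
b2 stroke at J3  (common-e at J2 fixed by 3)
b4 stroke at I1  (common-e at J2 fixed by 3)
b0 stroke at J1  (TF TF1: opposite of bond 1)
b6 stroke at I2  (J1: last free bond brings flow in)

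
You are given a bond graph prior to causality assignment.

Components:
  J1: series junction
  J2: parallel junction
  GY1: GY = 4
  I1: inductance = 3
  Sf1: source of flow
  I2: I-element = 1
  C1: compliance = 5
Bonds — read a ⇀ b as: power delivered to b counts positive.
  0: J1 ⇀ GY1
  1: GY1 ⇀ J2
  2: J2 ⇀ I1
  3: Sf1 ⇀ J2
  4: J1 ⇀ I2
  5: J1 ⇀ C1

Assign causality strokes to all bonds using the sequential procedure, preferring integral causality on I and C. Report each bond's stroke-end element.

β3 →Sf1  (Sf1: flow source, stroke at near end)
β2 →I1  (prefer integral on I1)
β1 →J2  (closing 0-jn rule on J2)
β0 →J1  (GY1 both-in/both-out from 1)
β4 →I2  (I2 outputs flow p/I2)
β5 →J1  (1-jn J1 has f-setter on 4)

bond 0 stroke at J1
bond 1 stroke at J2
bond 2 stroke at I1
bond 3 stroke at Sf1
bond 4 stroke at I2
bond 5 stroke at J1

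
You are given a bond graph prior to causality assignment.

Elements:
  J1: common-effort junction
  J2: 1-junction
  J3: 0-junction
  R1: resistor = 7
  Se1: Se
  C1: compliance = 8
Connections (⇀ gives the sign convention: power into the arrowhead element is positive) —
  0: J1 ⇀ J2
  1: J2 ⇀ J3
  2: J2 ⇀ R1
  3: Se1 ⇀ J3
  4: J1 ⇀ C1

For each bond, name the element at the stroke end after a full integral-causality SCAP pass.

bond 0 stroke at J2
bond 1 stroke at J2
bond 2 stroke at R1
bond 3 stroke at J3
bond 4 stroke at J1

bond 3 stroke at J3  (Se1 (Se) sets effort on bond)
bond 1 stroke at J2  (0-jn J3 has e-setter on 3)
bond 4 stroke at J1  (C1 outputs effort q/C1)
bond 0 stroke at J2  (0-jn J1 has e-setter on 4)
bond 2 stroke at R1  (only one flow-in slot at J2)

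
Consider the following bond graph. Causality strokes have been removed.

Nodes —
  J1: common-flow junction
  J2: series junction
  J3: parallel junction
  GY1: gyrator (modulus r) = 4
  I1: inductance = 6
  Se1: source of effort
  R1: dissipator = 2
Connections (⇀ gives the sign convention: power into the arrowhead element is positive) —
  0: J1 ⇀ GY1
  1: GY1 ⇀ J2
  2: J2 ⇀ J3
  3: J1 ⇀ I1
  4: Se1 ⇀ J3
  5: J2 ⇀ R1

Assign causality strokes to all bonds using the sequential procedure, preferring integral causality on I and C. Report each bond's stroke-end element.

bond 4 stroke→J3  (Se1 (Se) sets effort on bond)
bond 2 stroke→J2  (common-e at J3 fixed by 4)
bond 3 stroke→I1  (I1 outputs flow p/I1)
bond 0 stroke→J1  (J1 flow already set via bond 3)
bond 1 stroke→J2  (through GY1, causality inverts; strokes same side of GY1)
bond 5 stroke→R1  (only one flow-in slot at J2)

β0 stroke at J1
β1 stroke at J2
β2 stroke at J2
β3 stroke at I1
β4 stroke at J3
β5 stroke at R1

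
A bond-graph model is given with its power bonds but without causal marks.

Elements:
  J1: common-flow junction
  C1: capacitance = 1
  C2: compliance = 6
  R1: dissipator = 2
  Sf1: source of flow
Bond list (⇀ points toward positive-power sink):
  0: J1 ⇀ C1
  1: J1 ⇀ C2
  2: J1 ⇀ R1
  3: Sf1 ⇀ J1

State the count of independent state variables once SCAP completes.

b3 →Sf1  (Sf1: flow source, stroke at near end)
b0 →J1  (1-jn J1 has f-setter on 3)
b1 →J1  (J1 flow already set via bond 3)
b2 →J1  (J1 flow already set via bond 3)

2  (C1, C2 all integral)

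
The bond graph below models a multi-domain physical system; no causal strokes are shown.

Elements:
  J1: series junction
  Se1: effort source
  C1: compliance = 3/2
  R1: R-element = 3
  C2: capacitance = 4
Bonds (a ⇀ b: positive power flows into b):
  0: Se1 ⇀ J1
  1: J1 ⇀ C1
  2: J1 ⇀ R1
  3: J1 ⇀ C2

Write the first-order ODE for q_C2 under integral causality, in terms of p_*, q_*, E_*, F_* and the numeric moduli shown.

bond 0 |J1  (Se1 fixes effort; stroke away)
bond 1 |J1  (C1: C, integral causality)
bond 3 |J1  (C2 integral (e out))
bond 2 |R1  (J1 needs exactly one f-in)

dq_C2/dt = E_Se1/3 - 2*q_C1/9 - q_C2/12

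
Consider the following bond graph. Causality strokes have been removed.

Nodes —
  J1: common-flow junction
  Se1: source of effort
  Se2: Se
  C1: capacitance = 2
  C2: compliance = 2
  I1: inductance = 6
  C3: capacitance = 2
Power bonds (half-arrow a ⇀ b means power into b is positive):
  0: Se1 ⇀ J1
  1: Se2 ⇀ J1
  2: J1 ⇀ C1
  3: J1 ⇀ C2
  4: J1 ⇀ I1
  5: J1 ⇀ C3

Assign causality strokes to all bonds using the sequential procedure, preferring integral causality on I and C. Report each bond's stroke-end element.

β0 stroke→J1  (Se1: effort source, stroke at far end)
β1 stroke→J1  (Se2 (Se) sets effort on bond)
β2 stroke→J1  (C1 outputs effort q/C1)
β3 stroke→J1  (prefer integral on C2)
β4 stroke→I1  (I1 outputs flow p/I1)
β5 stroke→J1  (J1: bond 4 brought flow, rest push out)

#0 stroke at J1
#1 stroke at J1
#2 stroke at J1
#3 stroke at J1
#4 stroke at I1
#5 stroke at J1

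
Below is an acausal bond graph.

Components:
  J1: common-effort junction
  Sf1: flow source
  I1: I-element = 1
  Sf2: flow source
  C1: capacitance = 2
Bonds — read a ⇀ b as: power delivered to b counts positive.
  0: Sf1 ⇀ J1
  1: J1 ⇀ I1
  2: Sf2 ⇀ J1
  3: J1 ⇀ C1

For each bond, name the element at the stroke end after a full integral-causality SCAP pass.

b0 →Sf1  (Sf1 (Sf) sets flow on bond)
b2 →Sf2  (Sf2 (Sf) sets flow on bond)
b1 →I1  (prefer integral on I1)
b3 →J1  (J1 needs exactly one e-in)

β0 stroke→Sf1
β1 stroke→I1
β2 stroke→Sf2
β3 stroke→J1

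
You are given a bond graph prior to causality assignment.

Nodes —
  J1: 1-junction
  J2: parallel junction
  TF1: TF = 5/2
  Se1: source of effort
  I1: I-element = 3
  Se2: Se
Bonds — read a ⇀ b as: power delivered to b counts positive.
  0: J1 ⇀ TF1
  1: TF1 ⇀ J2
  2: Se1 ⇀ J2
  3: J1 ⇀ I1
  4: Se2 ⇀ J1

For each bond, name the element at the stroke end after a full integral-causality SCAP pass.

bond 0 →J1
bond 1 →TF1
bond 2 →J2
bond 3 →I1
bond 4 →J1

#2 →J2  (Se1 (Se) sets effort on bond)
#4 →J1  (source Se2 imposes e)
#1 →TF1  (common-e at J2 fixed by 2)
#0 →J1  (TF1: transformer flips bond 1)
#3 →I1  (J1 needs exactly one f-in)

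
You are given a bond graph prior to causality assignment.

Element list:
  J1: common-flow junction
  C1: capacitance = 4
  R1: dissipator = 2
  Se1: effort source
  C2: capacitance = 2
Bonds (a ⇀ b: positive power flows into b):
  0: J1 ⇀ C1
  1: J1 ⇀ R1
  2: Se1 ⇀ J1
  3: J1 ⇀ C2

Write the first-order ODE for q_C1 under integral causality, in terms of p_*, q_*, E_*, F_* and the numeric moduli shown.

dq_C1/dt = E_Se1/2 - q_C1/8 - q_C2/4

bond 2 stroke→J1  (Se1 fixes effort; stroke away)
bond 0 stroke→J1  (C1: C, integral causality)
bond 3 stroke→J1  (C2 integral (e out))
bond 1 stroke→R1  (J1: last free bond brings flow in)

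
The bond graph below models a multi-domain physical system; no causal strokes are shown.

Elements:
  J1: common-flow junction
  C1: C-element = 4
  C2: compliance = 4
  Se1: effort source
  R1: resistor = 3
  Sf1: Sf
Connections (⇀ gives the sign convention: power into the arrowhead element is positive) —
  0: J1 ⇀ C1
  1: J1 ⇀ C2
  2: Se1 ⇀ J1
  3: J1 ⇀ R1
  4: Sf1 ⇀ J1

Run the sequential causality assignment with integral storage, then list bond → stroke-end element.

#0 →J1
#1 →J1
#2 →J1
#3 →J1
#4 →Sf1

b2 stroke→J1  (Se1 fixes effort; stroke away)
b4 stroke→Sf1  (Sf1 fixes flow; stroke at Sf1)
b0 stroke→J1  (J1 flow already set via bond 4)
b1 stroke→J1  (common-f at J1 fixed by 4)
b3 stroke→J1  (J1 flow already set via bond 4)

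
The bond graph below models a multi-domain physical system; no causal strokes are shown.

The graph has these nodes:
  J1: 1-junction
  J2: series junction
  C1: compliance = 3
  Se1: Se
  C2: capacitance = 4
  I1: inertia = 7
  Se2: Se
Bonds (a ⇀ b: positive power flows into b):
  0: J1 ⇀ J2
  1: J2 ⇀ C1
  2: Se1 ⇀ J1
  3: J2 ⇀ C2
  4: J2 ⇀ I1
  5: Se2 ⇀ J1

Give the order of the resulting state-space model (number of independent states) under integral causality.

3  (C1, C2, I1 all integral)

β2 stroke at J1  (Se1 fixes effort; stroke away)
β5 stroke at J1  (Se2 fixes effort; stroke away)
β0 stroke at J2  (closing 1-jn rule on J1)
β1 stroke at J2  (prefer integral on C1)
β3 stroke at J2  (prefer integral on C2)
β4 stroke at I1  (J2 needs exactly one f-in)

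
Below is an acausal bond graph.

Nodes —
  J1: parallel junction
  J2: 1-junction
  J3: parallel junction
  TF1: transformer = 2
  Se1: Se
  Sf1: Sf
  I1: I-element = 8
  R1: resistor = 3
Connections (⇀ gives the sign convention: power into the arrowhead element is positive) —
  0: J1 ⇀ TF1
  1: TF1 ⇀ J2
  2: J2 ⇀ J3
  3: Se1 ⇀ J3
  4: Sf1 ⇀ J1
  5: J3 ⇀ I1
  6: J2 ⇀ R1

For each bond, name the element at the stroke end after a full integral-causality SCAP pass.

bond 0 →J1
bond 1 →TF1
bond 2 →J2
bond 3 →J3
bond 4 →Sf1
bond 5 →I1
bond 6 →J2

#3 stroke at J3  (Se1 fixes effort; stroke away)
#4 stroke at Sf1  (Sf1: flow source, stroke at near end)
#0 stroke at J1  (only one effort-in slot at J1)
#2 stroke at J2  (J3: bond 3 brought effort, rest push out)
#5 stroke at I1  (0-jn J3 has e-setter on 3)
#1 stroke at TF1  (TF TF1: opposite of bond 0)
#6 stroke at J2  (1-jn J2 has f-setter on 1)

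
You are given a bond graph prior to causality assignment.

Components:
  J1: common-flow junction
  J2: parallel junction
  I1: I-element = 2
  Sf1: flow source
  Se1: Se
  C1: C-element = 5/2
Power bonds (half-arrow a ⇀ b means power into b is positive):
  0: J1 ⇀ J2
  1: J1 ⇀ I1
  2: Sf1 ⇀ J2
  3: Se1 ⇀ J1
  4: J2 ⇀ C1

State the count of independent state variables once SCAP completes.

2  (C1, I1 all integral)

b2 stroke→Sf1  (Sf1 fixes flow; stroke at Sf1)
b3 stroke→J1  (Se1 (Se) sets effort on bond)
b1 stroke→I1  (I1 outputs flow p/I1)
b0 stroke→J1  (J1: bond 1 brought flow, rest push out)
b4 stroke→J2  (only one effort-in slot at J2)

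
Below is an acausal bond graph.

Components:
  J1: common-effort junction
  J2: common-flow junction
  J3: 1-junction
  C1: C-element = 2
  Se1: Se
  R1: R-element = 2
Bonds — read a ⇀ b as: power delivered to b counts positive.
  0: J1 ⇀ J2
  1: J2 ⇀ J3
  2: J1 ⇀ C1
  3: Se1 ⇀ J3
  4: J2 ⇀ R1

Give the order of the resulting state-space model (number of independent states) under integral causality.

1  (C1 all integral)

b3 →J3  (Se1 fixes effort; stroke away)
b1 →J2  (only one flow-in slot at J3)
b2 →J1  (C1 outputs effort q/C1)
b0 →J2  (J1: bond 2 brought effort, rest push out)
b4 →R1  (closing 1-jn rule on J2)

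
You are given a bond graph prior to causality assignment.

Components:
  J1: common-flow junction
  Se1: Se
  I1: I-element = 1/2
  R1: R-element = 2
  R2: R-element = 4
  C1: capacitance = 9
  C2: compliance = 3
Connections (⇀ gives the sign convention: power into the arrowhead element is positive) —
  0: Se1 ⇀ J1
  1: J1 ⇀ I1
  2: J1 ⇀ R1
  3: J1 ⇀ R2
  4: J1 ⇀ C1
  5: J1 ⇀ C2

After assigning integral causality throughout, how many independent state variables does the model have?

3  (C1, C2, I1 all integral)

β0 stroke at J1  (Se1 fixes effort; stroke away)
β1 stroke at I1  (prefer integral on I1)
β2 stroke at J1  (J1: bond 1 brought flow, rest push out)
β3 stroke at J1  (common-f at J1 fixed by 1)
β4 stroke at J1  (J1: bond 1 brought flow, rest push out)
β5 stroke at J1  (J1: bond 1 brought flow, rest push out)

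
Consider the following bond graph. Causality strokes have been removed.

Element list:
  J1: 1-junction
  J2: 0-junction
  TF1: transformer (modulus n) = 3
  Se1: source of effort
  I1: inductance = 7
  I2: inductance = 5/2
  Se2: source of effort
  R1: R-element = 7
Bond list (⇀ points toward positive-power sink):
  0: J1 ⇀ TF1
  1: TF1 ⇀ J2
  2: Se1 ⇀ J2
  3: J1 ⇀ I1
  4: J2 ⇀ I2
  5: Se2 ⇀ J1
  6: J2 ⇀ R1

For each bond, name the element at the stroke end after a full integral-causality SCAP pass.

#0 stroke→J1
#1 stroke→TF1
#2 stroke→J2
#3 stroke→I1
#4 stroke→I2
#5 stroke→J1
#6 stroke→R1

bond 2 stroke→J2  (source Se1 imposes e)
bond 5 stroke→J1  (Se2 (Se) sets effort on bond)
bond 1 stroke→TF1  (0-jn J2 has e-setter on 2)
bond 4 stroke→I2  (common-e at J2 fixed by 2)
bond 6 stroke→R1  (J2: bond 2 brought effort, rest push out)
bond 0 stroke→J1  (TF TF1: opposite of bond 1)
bond 3 stroke→I1  (J1 needs exactly one f-in)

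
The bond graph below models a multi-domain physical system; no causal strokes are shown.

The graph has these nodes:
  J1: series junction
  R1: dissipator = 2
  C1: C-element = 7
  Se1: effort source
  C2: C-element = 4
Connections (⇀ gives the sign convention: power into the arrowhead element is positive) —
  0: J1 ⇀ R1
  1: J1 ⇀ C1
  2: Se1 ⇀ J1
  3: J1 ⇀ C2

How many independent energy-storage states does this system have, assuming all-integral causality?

b2 →J1  (source Se1 imposes e)
b1 →J1  (C1: C, integral causality)
b3 →J1  (C2 integral (e out))
b0 →R1  (only one flow-in slot at J1)

2  (C1, C2 all integral)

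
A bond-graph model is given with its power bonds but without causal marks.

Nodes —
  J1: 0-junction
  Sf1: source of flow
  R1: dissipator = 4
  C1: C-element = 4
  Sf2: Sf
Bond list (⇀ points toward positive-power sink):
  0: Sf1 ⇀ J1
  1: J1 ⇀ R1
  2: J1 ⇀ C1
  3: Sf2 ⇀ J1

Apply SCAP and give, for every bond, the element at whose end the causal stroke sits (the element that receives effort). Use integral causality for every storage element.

β0 stroke→Sf1
β1 stroke→R1
β2 stroke→J1
β3 stroke→Sf2

#0 |Sf1  (source Sf1 imposes f)
#3 |Sf2  (Sf2 fixes flow; stroke at Sf2)
#2 |J1  (C1 integral (e out))
#1 |R1  (0-jn J1 has e-setter on 2)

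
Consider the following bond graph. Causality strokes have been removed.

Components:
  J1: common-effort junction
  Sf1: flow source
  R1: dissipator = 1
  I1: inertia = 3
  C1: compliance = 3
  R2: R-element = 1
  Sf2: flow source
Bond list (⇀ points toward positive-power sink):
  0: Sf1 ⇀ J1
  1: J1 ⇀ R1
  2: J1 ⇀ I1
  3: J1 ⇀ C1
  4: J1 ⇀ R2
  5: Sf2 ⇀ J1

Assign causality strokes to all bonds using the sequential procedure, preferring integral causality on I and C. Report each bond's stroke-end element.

bond 0 stroke→Sf1  (source Sf1 imposes f)
bond 5 stroke→Sf2  (Sf2: flow source, stroke at near end)
bond 2 stroke→I1  (I1 integral (f out))
bond 3 stroke→J1  (C1: C, integral causality)
bond 1 stroke→R1  (0-jn J1 has e-setter on 3)
bond 4 stroke→R2  (0-jn J1 has e-setter on 3)

b0 stroke→Sf1
b1 stroke→R1
b2 stroke→I1
b3 stroke→J1
b4 stroke→R2
b5 stroke→Sf2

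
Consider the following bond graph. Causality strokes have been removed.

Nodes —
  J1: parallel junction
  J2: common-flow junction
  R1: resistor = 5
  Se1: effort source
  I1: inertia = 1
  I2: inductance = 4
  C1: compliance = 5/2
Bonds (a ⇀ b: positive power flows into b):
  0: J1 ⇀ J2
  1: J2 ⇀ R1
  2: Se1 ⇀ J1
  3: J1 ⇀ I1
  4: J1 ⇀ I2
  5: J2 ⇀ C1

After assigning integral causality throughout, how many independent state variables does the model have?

b2 |J1  (Se1 fixes effort; stroke away)
b0 |J2  (J1: bond 2 brought effort, rest push out)
b3 |I1  (0-jn J1 has e-setter on 2)
b4 |I2  (J1 effort already set via bond 2)
b5 |J2  (prefer integral on C1)
b1 |R1  (closing 1-jn rule on J2)

3  (C1, I1, I2 all integral)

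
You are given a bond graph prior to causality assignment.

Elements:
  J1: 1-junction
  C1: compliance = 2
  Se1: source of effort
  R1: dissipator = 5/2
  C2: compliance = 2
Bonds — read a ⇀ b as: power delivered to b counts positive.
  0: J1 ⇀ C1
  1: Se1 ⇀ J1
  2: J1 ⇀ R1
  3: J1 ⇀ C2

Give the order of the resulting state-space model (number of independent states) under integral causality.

2  (C1, C2 all integral)

bond 1 →J1  (source Se1 imposes e)
bond 0 →J1  (C1: C, integral causality)
bond 3 →J1  (C2 outputs effort q/C2)
bond 2 →R1  (only one flow-in slot at J1)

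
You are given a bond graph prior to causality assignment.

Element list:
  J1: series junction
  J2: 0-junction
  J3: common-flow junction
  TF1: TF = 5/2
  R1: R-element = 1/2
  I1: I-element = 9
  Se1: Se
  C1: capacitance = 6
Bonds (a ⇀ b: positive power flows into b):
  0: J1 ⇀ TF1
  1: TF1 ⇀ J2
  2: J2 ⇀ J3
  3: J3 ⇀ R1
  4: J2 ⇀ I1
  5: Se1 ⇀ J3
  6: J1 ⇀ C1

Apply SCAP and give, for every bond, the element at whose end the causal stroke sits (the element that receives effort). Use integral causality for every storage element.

#5 stroke at J3  (Se1 fixes effort; stroke away)
#4 stroke at I1  (I1: I, integral causality)
#6 stroke at J1  (prefer integral on C1)
#0 stroke at TF1  (J1: last free bond brings flow in)
#1 stroke at J2  (through TF1, causality passes straight; one stroke at TF1)
#2 stroke at J3  (0-jn J2 has e-setter on 1)
#3 stroke at R1  (closing 1-jn rule on J3)

β0 →TF1
β1 →J2
β2 →J3
β3 →R1
β4 →I1
β5 →J3
β6 →J1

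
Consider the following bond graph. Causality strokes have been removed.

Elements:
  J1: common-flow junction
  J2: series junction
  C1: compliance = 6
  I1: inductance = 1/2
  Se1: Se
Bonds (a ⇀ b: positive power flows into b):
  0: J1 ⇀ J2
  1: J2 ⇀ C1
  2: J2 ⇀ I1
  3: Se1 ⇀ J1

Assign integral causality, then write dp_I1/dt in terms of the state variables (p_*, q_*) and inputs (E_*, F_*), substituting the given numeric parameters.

bond 3 →J1  (Se1 (Se) sets effort on bond)
bond 0 →J2  (only one flow-in slot at J1)
bond 1 →J2  (C1 outputs effort q/C1)
bond 2 →I1  (J2 needs exactly one f-in)

dp_I1/dt = E_Se1 - q_C1/6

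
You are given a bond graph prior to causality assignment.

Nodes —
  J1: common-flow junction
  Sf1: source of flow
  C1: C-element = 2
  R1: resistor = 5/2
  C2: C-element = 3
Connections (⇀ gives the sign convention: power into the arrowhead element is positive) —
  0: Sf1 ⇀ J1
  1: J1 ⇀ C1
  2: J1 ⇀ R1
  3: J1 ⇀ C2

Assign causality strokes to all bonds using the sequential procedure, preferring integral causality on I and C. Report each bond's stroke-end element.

#0 →Sf1  (Sf1 fixes flow; stroke at Sf1)
#1 →J1  (J1 flow already set via bond 0)
#2 →J1  (1-jn J1 has f-setter on 0)
#3 →J1  (common-f at J1 fixed by 0)

bond 0 |Sf1
bond 1 |J1
bond 2 |J1
bond 3 |J1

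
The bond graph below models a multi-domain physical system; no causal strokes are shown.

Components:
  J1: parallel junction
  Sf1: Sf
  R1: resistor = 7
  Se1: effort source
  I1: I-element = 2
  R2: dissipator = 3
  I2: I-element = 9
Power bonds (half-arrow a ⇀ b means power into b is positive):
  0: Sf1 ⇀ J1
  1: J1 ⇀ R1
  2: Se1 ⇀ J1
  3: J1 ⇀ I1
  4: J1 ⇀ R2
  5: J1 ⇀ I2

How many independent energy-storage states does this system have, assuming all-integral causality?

β0 |Sf1  (Sf1 fixes flow; stroke at Sf1)
β2 |J1  (Se1 (Se) sets effort on bond)
β1 |R1  (J1 effort already set via bond 2)
β3 |I1  (common-e at J1 fixed by 2)
β4 |R2  (J1: bond 2 brought effort, rest push out)
β5 |I2  (J1 effort already set via bond 2)

2  (I1, I2 all integral)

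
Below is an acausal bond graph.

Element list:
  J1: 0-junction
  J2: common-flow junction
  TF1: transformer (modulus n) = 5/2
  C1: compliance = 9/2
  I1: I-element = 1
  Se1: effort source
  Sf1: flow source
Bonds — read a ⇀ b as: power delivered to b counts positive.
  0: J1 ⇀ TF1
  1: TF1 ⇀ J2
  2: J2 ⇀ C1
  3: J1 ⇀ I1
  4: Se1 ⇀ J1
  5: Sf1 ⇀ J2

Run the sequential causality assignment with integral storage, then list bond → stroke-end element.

bond 4 stroke at J1  (Se1 (Se) sets effort on bond)
bond 5 stroke at Sf1  (Sf1: flow source, stroke at near end)
bond 0 stroke at TF1  (common-e at J1 fixed by 4)
bond 3 stroke at I1  (J1: bond 4 brought effort, rest push out)
bond 1 stroke at J2  (J2: bond 5 brought flow, rest push out)
bond 2 stroke at J2  (J2: bond 5 brought flow, rest push out)

b0 stroke at TF1
b1 stroke at J2
b2 stroke at J2
b3 stroke at I1
b4 stroke at J1
b5 stroke at Sf1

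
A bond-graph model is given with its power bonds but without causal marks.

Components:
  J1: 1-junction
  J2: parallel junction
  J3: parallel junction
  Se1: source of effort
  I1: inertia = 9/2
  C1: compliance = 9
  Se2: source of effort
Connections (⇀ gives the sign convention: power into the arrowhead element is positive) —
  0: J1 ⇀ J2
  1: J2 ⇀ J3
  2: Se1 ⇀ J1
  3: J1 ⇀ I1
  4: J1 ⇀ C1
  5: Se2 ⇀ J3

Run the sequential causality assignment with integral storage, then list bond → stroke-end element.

#2 stroke at J1  (Se1 (Se) sets effort on bond)
#5 stroke at J3  (Se2 fixes effort; stroke away)
#1 stroke at J2  (J3 effort already set via bond 5)
#0 stroke at J1  (0-jn J2 has e-setter on 1)
#3 stroke at I1  (I1 integral (f out))
#4 stroke at J1  (J1 flow already set via bond 3)

#0 →J1
#1 →J2
#2 →J1
#3 →I1
#4 →J1
#5 →J3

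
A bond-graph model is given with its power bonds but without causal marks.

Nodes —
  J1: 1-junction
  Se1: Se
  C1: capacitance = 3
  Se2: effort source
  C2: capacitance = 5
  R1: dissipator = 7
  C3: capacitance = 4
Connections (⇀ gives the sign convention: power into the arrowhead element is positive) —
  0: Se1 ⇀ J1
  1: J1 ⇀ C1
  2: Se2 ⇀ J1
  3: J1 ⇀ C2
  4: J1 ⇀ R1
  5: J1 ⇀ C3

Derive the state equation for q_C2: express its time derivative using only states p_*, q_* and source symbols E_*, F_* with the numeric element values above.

dq_C2/dt = E_Se1/7 + E_Se2/7 - q_C1/21 - q_C2/35 - q_C3/28

b0 stroke→J1  (Se1 (Se) sets effort on bond)
b2 stroke→J1  (Se2: effort source, stroke at far end)
b1 stroke→J1  (prefer integral on C1)
b3 stroke→J1  (C2: C, integral causality)
b5 stroke→J1  (C3: C, integral causality)
b4 stroke→R1  (only one flow-in slot at J1)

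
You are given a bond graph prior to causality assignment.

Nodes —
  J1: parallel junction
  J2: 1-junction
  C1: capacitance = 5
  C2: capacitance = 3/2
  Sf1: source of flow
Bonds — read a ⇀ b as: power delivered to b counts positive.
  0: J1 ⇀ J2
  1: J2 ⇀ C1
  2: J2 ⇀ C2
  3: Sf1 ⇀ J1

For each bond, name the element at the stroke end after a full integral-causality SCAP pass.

bond 3 stroke→Sf1  (source Sf1 imposes f)
bond 0 stroke→J1  (J1: last free bond brings effort in)
bond 1 stroke→J2  (J2 flow already set via bond 0)
bond 2 stroke→J2  (1-jn J2 has f-setter on 0)

#0 |J1
#1 |J2
#2 |J2
#3 |Sf1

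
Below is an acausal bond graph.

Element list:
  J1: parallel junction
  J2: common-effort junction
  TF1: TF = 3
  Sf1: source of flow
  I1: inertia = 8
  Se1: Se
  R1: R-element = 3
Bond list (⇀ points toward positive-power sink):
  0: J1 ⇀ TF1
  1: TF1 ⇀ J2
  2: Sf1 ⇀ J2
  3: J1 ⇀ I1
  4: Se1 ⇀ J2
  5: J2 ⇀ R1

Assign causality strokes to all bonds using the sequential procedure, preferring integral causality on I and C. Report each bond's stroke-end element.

β2 |Sf1  (Sf1: flow source, stroke at near end)
β4 |J2  (Se1 fixes effort; stroke away)
β1 |TF1  (J2: bond 4 brought effort, rest push out)
β5 |R1  (J2 effort already set via bond 4)
β0 |J1  (through TF1, causality passes straight; one stroke at TF1)
β3 |I1  (J1 effort already set via bond 0)

b0 stroke at J1
b1 stroke at TF1
b2 stroke at Sf1
b3 stroke at I1
b4 stroke at J2
b5 stroke at R1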